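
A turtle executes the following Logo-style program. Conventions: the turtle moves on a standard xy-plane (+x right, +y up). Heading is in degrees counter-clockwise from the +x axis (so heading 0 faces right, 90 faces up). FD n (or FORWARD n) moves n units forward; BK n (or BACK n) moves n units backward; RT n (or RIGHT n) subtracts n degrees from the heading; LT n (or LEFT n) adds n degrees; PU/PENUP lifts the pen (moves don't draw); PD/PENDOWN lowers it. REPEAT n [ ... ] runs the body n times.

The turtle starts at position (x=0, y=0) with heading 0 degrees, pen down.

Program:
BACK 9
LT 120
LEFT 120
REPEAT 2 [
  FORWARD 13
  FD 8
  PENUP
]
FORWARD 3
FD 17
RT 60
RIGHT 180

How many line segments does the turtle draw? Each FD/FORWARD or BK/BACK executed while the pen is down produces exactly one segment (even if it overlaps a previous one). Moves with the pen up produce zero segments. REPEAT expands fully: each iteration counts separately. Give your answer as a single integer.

Executing turtle program step by step:
Start: pos=(0,0), heading=0, pen down
BK 9: (0,0) -> (-9,0) [heading=0, draw]
LT 120: heading 0 -> 120
LT 120: heading 120 -> 240
REPEAT 2 [
  -- iteration 1/2 --
  FD 13: (-9,0) -> (-15.5,-11.258) [heading=240, draw]
  FD 8: (-15.5,-11.258) -> (-19.5,-18.187) [heading=240, draw]
  PU: pen up
  -- iteration 2/2 --
  FD 13: (-19.5,-18.187) -> (-26,-29.445) [heading=240, move]
  FD 8: (-26,-29.445) -> (-30,-36.373) [heading=240, move]
  PU: pen up
]
FD 3: (-30,-36.373) -> (-31.5,-38.971) [heading=240, move]
FD 17: (-31.5,-38.971) -> (-40,-53.694) [heading=240, move]
RT 60: heading 240 -> 180
RT 180: heading 180 -> 0
Final: pos=(-40,-53.694), heading=0, 3 segment(s) drawn
Segments drawn: 3

Answer: 3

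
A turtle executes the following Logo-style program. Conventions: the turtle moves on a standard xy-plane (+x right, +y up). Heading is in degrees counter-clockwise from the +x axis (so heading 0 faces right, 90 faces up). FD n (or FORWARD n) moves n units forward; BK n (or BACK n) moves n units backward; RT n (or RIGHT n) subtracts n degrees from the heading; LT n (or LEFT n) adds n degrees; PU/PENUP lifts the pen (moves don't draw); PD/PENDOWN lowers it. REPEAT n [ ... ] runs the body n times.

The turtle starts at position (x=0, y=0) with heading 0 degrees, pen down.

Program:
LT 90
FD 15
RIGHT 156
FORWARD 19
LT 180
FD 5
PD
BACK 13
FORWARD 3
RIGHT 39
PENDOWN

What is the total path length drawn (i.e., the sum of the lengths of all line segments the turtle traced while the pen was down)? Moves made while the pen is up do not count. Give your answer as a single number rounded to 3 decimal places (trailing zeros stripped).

Executing turtle program step by step:
Start: pos=(0,0), heading=0, pen down
LT 90: heading 0 -> 90
FD 15: (0,0) -> (0,15) [heading=90, draw]
RT 156: heading 90 -> 294
FD 19: (0,15) -> (7.728,-2.357) [heading=294, draw]
LT 180: heading 294 -> 114
FD 5: (7.728,-2.357) -> (5.694,2.21) [heading=114, draw]
PD: pen down
BK 13: (5.694,2.21) -> (10.982,-9.666) [heading=114, draw]
FD 3: (10.982,-9.666) -> (9.762,-6.925) [heading=114, draw]
RT 39: heading 114 -> 75
PD: pen down
Final: pos=(9.762,-6.925), heading=75, 5 segment(s) drawn

Segment lengths:
  seg 1: (0,0) -> (0,15), length = 15
  seg 2: (0,15) -> (7.728,-2.357), length = 19
  seg 3: (7.728,-2.357) -> (5.694,2.21), length = 5
  seg 4: (5.694,2.21) -> (10.982,-9.666), length = 13
  seg 5: (10.982,-9.666) -> (9.762,-6.925), length = 3
Total = 55

Answer: 55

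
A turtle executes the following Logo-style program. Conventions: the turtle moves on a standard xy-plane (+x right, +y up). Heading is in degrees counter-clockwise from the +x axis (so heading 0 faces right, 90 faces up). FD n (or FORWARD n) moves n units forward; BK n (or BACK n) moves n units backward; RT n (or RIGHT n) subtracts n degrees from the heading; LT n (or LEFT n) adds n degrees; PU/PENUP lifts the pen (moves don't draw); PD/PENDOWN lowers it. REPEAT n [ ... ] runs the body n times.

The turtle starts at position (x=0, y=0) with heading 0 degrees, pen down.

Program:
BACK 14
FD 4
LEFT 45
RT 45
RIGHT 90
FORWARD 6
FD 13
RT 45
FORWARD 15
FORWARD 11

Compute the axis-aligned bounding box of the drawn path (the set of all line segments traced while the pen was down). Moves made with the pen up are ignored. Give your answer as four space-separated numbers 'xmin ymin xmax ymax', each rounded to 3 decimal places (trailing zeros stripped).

Answer: -28.385 -37.385 0 0

Derivation:
Executing turtle program step by step:
Start: pos=(0,0), heading=0, pen down
BK 14: (0,0) -> (-14,0) [heading=0, draw]
FD 4: (-14,0) -> (-10,0) [heading=0, draw]
LT 45: heading 0 -> 45
RT 45: heading 45 -> 0
RT 90: heading 0 -> 270
FD 6: (-10,0) -> (-10,-6) [heading=270, draw]
FD 13: (-10,-6) -> (-10,-19) [heading=270, draw]
RT 45: heading 270 -> 225
FD 15: (-10,-19) -> (-20.607,-29.607) [heading=225, draw]
FD 11: (-20.607,-29.607) -> (-28.385,-37.385) [heading=225, draw]
Final: pos=(-28.385,-37.385), heading=225, 6 segment(s) drawn

Segment endpoints: x in {-28.385, -20.607, -14, -10, 0}, y in {-37.385, -29.607, -19, -6, 0}
xmin=-28.385, ymin=-37.385, xmax=0, ymax=0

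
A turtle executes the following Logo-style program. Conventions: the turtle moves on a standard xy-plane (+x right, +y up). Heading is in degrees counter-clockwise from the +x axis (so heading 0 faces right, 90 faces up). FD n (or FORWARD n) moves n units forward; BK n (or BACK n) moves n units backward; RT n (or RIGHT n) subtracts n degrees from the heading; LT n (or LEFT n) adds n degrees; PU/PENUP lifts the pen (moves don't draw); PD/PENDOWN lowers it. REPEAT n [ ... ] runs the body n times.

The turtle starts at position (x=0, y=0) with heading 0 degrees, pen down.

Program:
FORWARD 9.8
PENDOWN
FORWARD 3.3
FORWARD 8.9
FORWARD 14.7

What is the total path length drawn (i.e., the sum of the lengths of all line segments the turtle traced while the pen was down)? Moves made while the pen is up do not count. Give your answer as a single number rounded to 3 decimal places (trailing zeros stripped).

Answer: 36.7

Derivation:
Executing turtle program step by step:
Start: pos=(0,0), heading=0, pen down
FD 9.8: (0,0) -> (9.8,0) [heading=0, draw]
PD: pen down
FD 3.3: (9.8,0) -> (13.1,0) [heading=0, draw]
FD 8.9: (13.1,0) -> (22,0) [heading=0, draw]
FD 14.7: (22,0) -> (36.7,0) [heading=0, draw]
Final: pos=(36.7,0), heading=0, 4 segment(s) drawn

Segment lengths:
  seg 1: (0,0) -> (9.8,0), length = 9.8
  seg 2: (9.8,0) -> (13.1,0), length = 3.3
  seg 3: (13.1,0) -> (22,0), length = 8.9
  seg 4: (22,0) -> (36.7,0), length = 14.7
Total = 36.7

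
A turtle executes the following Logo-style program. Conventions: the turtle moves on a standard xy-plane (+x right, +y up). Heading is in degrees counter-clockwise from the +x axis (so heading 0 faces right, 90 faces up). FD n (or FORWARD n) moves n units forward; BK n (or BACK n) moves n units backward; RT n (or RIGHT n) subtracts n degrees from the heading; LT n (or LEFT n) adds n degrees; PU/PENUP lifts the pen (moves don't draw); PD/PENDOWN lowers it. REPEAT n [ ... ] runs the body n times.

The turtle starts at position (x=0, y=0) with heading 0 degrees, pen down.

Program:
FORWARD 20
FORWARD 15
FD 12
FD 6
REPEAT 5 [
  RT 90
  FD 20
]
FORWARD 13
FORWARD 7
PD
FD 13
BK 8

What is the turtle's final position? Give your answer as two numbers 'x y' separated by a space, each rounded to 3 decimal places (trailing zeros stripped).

Answer: 53 -45

Derivation:
Executing turtle program step by step:
Start: pos=(0,0), heading=0, pen down
FD 20: (0,0) -> (20,0) [heading=0, draw]
FD 15: (20,0) -> (35,0) [heading=0, draw]
FD 12: (35,0) -> (47,0) [heading=0, draw]
FD 6: (47,0) -> (53,0) [heading=0, draw]
REPEAT 5 [
  -- iteration 1/5 --
  RT 90: heading 0 -> 270
  FD 20: (53,0) -> (53,-20) [heading=270, draw]
  -- iteration 2/5 --
  RT 90: heading 270 -> 180
  FD 20: (53,-20) -> (33,-20) [heading=180, draw]
  -- iteration 3/5 --
  RT 90: heading 180 -> 90
  FD 20: (33,-20) -> (33,0) [heading=90, draw]
  -- iteration 4/5 --
  RT 90: heading 90 -> 0
  FD 20: (33,0) -> (53,0) [heading=0, draw]
  -- iteration 5/5 --
  RT 90: heading 0 -> 270
  FD 20: (53,0) -> (53,-20) [heading=270, draw]
]
FD 13: (53,-20) -> (53,-33) [heading=270, draw]
FD 7: (53,-33) -> (53,-40) [heading=270, draw]
PD: pen down
FD 13: (53,-40) -> (53,-53) [heading=270, draw]
BK 8: (53,-53) -> (53,-45) [heading=270, draw]
Final: pos=(53,-45), heading=270, 13 segment(s) drawn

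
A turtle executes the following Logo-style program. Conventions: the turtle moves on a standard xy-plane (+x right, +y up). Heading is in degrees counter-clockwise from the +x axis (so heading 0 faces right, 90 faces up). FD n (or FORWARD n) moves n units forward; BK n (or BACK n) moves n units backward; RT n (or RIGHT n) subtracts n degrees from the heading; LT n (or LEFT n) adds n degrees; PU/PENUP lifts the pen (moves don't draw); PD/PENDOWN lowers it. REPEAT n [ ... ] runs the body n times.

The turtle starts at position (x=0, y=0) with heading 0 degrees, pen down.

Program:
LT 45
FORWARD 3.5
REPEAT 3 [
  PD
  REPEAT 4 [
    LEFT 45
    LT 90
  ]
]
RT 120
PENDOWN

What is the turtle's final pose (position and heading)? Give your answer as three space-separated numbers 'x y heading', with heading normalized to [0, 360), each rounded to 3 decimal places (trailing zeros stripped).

Executing turtle program step by step:
Start: pos=(0,0), heading=0, pen down
LT 45: heading 0 -> 45
FD 3.5: (0,0) -> (2.475,2.475) [heading=45, draw]
REPEAT 3 [
  -- iteration 1/3 --
  PD: pen down
  REPEAT 4 [
    -- iteration 1/4 --
    LT 45: heading 45 -> 90
    LT 90: heading 90 -> 180
    -- iteration 2/4 --
    LT 45: heading 180 -> 225
    LT 90: heading 225 -> 315
    -- iteration 3/4 --
    LT 45: heading 315 -> 0
    LT 90: heading 0 -> 90
    -- iteration 4/4 --
    LT 45: heading 90 -> 135
    LT 90: heading 135 -> 225
  ]
  -- iteration 2/3 --
  PD: pen down
  REPEAT 4 [
    -- iteration 1/4 --
    LT 45: heading 225 -> 270
    LT 90: heading 270 -> 0
    -- iteration 2/4 --
    LT 45: heading 0 -> 45
    LT 90: heading 45 -> 135
    -- iteration 3/4 --
    LT 45: heading 135 -> 180
    LT 90: heading 180 -> 270
    -- iteration 4/4 --
    LT 45: heading 270 -> 315
    LT 90: heading 315 -> 45
  ]
  -- iteration 3/3 --
  PD: pen down
  REPEAT 4 [
    -- iteration 1/4 --
    LT 45: heading 45 -> 90
    LT 90: heading 90 -> 180
    -- iteration 2/4 --
    LT 45: heading 180 -> 225
    LT 90: heading 225 -> 315
    -- iteration 3/4 --
    LT 45: heading 315 -> 0
    LT 90: heading 0 -> 90
    -- iteration 4/4 --
    LT 45: heading 90 -> 135
    LT 90: heading 135 -> 225
  ]
]
RT 120: heading 225 -> 105
PD: pen down
Final: pos=(2.475,2.475), heading=105, 1 segment(s) drawn

Answer: 2.475 2.475 105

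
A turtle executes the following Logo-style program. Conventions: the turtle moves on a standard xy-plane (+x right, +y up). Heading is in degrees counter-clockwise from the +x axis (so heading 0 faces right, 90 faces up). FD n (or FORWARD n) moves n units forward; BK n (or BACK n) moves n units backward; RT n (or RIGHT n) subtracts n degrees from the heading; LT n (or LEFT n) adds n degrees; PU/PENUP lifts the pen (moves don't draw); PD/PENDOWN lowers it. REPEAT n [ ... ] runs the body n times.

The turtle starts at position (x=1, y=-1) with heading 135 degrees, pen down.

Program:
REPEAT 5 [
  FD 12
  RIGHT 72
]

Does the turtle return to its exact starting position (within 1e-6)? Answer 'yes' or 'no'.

Executing turtle program step by step:
Start: pos=(1,-1), heading=135, pen down
REPEAT 5 [
  -- iteration 1/5 --
  FD 12: (1,-1) -> (-7.485,7.485) [heading=135, draw]
  RT 72: heading 135 -> 63
  -- iteration 2/5 --
  FD 12: (-7.485,7.485) -> (-2.037,18.177) [heading=63, draw]
  RT 72: heading 63 -> 351
  -- iteration 3/5 --
  FD 12: (-2.037,18.177) -> (9.815,16.3) [heading=351, draw]
  RT 72: heading 351 -> 279
  -- iteration 4/5 --
  FD 12: (9.815,16.3) -> (11.692,4.448) [heading=279, draw]
  RT 72: heading 279 -> 207
  -- iteration 5/5 --
  FD 12: (11.692,4.448) -> (1,-1) [heading=207, draw]
  RT 72: heading 207 -> 135
]
Final: pos=(1,-1), heading=135, 5 segment(s) drawn

Start position: (1, -1)
Final position: (1, -1)
Distance = 0; < 1e-6 -> CLOSED

Answer: yes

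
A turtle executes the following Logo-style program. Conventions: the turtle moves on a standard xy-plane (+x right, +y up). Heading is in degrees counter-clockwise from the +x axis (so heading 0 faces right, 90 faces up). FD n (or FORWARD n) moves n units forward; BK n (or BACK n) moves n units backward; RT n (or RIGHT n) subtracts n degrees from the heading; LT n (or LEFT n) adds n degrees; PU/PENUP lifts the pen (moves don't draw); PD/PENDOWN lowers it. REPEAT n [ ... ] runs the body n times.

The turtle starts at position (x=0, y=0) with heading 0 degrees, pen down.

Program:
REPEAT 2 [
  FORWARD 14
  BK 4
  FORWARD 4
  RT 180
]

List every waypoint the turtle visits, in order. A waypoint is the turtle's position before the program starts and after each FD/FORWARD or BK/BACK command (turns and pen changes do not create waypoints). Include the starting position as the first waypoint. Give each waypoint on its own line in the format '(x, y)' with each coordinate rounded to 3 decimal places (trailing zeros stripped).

Executing turtle program step by step:
Start: pos=(0,0), heading=0, pen down
REPEAT 2 [
  -- iteration 1/2 --
  FD 14: (0,0) -> (14,0) [heading=0, draw]
  BK 4: (14,0) -> (10,0) [heading=0, draw]
  FD 4: (10,0) -> (14,0) [heading=0, draw]
  RT 180: heading 0 -> 180
  -- iteration 2/2 --
  FD 14: (14,0) -> (0,0) [heading=180, draw]
  BK 4: (0,0) -> (4,0) [heading=180, draw]
  FD 4: (4,0) -> (0,0) [heading=180, draw]
  RT 180: heading 180 -> 0
]
Final: pos=(0,0), heading=0, 6 segment(s) drawn
Waypoints (7 total):
(0, 0)
(14, 0)
(10, 0)
(14, 0)
(0, 0)
(4, 0)
(0, 0)

Answer: (0, 0)
(14, 0)
(10, 0)
(14, 0)
(0, 0)
(4, 0)
(0, 0)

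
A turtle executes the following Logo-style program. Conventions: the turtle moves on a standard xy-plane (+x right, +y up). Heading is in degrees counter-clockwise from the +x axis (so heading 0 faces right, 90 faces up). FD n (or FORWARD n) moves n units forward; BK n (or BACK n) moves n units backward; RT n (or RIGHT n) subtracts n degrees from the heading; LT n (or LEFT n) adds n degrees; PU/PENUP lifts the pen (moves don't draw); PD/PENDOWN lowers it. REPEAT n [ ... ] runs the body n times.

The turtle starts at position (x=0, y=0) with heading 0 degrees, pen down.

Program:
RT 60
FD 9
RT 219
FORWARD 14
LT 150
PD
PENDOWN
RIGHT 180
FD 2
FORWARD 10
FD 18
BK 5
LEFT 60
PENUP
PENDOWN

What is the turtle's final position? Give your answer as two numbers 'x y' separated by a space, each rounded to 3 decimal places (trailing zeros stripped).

Answer: 22.423 25.462

Derivation:
Executing turtle program step by step:
Start: pos=(0,0), heading=0, pen down
RT 60: heading 0 -> 300
FD 9: (0,0) -> (4.5,-7.794) [heading=300, draw]
RT 219: heading 300 -> 81
FD 14: (4.5,-7.794) -> (6.69,6.033) [heading=81, draw]
LT 150: heading 81 -> 231
PD: pen down
PD: pen down
RT 180: heading 231 -> 51
FD 2: (6.69,6.033) -> (7.949,7.588) [heading=51, draw]
FD 10: (7.949,7.588) -> (14.242,15.359) [heading=51, draw]
FD 18: (14.242,15.359) -> (25.57,29.348) [heading=51, draw]
BK 5: (25.57,29.348) -> (22.423,25.462) [heading=51, draw]
LT 60: heading 51 -> 111
PU: pen up
PD: pen down
Final: pos=(22.423,25.462), heading=111, 6 segment(s) drawn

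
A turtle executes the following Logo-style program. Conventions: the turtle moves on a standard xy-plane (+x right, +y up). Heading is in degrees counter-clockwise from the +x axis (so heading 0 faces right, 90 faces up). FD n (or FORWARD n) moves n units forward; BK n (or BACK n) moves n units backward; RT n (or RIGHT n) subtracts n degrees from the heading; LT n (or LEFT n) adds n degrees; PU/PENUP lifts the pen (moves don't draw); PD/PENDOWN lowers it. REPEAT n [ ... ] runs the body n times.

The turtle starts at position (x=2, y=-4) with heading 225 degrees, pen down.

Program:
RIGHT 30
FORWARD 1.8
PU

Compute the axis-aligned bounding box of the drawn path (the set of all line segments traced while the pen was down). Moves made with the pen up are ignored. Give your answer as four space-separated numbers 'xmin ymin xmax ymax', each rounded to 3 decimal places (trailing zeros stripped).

Answer: 0.261 -4.466 2 -4

Derivation:
Executing turtle program step by step:
Start: pos=(2,-4), heading=225, pen down
RT 30: heading 225 -> 195
FD 1.8: (2,-4) -> (0.261,-4.466) [heading=195, draw]
PU: pen up
Final: pos=(0.261,-4.466), heading=195, 1 segment(s) drawn

Segment endpoints: x in {0.261, 2}, y in {-4.466, -4}
xmin=0.261, ymin=-4.466, xmax=2, ymax=-4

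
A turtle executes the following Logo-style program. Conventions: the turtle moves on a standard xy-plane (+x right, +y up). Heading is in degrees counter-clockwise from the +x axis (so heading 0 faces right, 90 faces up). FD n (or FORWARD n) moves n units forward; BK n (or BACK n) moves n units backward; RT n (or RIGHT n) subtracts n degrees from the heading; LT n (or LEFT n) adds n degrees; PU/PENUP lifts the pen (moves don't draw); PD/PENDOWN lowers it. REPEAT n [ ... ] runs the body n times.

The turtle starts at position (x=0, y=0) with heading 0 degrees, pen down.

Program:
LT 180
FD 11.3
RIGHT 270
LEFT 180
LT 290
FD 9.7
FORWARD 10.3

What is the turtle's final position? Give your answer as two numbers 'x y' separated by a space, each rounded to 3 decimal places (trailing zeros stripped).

Executing turtle program step by step:
Start: pos=(0,0), heading=0, pen down
LT 180: heading 0 -> 180
FD 11.3: (0,0) -> (-11.3,0) [heading=180, draw]
RT 270: heading 180 -> 270
LT 180: heading 270 -> 90
LT 290: heading 90 -> 20
FD 9.7: (-11.3,0) -> (-2.185,3.318) [heading=20, draw]
FD 10.3: (-2.185,3.318) -> (7.494,6.84) [heading=20, draw]
Final: pos=(7.494,6.84), heading=20, 3 segment(s) drawn

Answer: 7.494 6.84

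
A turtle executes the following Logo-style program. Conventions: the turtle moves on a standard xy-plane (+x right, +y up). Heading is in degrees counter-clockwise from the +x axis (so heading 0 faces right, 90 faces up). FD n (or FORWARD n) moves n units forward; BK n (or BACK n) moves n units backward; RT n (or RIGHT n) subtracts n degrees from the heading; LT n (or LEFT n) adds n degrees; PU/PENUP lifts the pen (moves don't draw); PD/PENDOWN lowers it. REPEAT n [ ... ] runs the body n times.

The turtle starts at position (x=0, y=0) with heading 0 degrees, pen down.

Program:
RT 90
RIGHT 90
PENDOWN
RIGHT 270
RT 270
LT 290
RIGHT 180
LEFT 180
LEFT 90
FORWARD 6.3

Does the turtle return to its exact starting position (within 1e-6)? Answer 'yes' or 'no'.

Executing turtle program step by step:
Start: pos=(0,0), heading=0, pen down
RT 90: heading 0 -> 270
RT 90: heading 270 -> 180
PD: pen down
RT 270: heading 180 -> 270
RT 270: heading 270 -> 0
LT 290: heading 0 -> 290
RT 180: heading 290 -> 110
LT 180: heading 110 -> 290
LT 90: heading 290 -> 20
FD 6.3: (0,0) -> (5.92,2.155) [heading=20, draw]
Final: pos=(5.92,2.155), heading=20, 1 segment(s) drawn

Start position: (0, 0)
Final position: (5.92, 2.155)
Distance = 6.3; >= 1e-6 -> NOT closed

Answer: no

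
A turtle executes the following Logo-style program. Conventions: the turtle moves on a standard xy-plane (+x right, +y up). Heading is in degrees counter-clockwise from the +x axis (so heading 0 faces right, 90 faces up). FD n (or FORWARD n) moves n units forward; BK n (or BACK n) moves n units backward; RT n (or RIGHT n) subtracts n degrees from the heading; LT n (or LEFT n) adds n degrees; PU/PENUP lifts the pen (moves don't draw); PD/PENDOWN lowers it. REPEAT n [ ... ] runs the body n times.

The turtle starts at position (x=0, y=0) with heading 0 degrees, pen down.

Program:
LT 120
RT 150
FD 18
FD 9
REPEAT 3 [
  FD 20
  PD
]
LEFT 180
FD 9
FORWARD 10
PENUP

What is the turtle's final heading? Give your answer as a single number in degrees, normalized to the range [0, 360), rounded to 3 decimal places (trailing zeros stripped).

Executing turtle program step by step:
Start: pos=(0,0), heading=0, pen down
LT 120: heading 0 -> 120
RT 150: heading 120 -> 330
FD 18: (0,0) -> (15.588,-9) [heading=330, draw]
FD 9: (15.588,-9) -> (23.383,-13.5) [heading=330, draw]
REPEAT 3 [
  -- iteration 1/3 --
  FD 20: (23.383,-13.5) -> (40.703,-23.5) [heading=330, draw]
  PD: pen down
  -- iteration 2/3 --
  FD 20: (40.703,-23.5) -> (58.024,-33.5) [heading=330, draw]
  PD: pen down
  -- iteration 3/3 --
  FD 20: (58.024,-33.5) -> (75.344,-43.5) [heading=330, draw]
  PD: pen down
]
LT 180: heading 330 -> 150
FD 9: (75.344,-43.5) -> (67.55,-39) [heading=150, draw]
FD 10: (67.55,-39) -> (58.89,-34) [heading=150, draw]
PU: pen up
Final: pos=(58.89,-34), heading=150, 7 segment(s) drawn

Answer: 150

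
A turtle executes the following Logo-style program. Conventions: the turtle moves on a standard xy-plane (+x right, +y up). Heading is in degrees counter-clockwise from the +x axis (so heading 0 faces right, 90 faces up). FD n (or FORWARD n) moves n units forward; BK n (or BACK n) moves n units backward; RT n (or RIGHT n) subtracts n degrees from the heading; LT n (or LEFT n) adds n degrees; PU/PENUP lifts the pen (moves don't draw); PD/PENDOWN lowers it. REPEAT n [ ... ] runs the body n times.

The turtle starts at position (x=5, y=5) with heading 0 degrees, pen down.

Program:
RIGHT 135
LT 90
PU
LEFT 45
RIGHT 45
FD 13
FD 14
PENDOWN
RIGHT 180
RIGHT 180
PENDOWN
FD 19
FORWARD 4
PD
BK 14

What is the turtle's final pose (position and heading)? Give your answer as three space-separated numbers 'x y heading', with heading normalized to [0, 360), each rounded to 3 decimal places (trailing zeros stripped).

Answer: 30.456 -20.456 315

Derivation:
Executing turtle program step by step:
Start: pos=(5,5), heading=0, pen down
RT 135: heading 0 -> 225
LT 90: heading 225 -> 315
PU: pen up
LT 45: heading 315 -> 0
RT 45: heading 0 -> 315
FD 13: (5,5) -> (14.192,-4.192) [heading=315, move]
FD 14: (14.192,-4.192) -> (24.092,-14.092) [heading=315, move]
PD: pen down
RT 180: heading 315 -> 135
RT 180: heading 135 -> 315
PD: pen down
FD 19: (24.092,-14.092) -> (37.527,-27.527) [heading=315, draw]
FD 4: (37.527,-27.527) -> (40.355,-30.355) [heading=315, draw]
PD: pen down
BK 14: (40.355,-30.355) -> (30.456,-20.456) [heading=315, draw]
Final: pos=(30.456,-20.456), heading=315, 3 segment(s) drawn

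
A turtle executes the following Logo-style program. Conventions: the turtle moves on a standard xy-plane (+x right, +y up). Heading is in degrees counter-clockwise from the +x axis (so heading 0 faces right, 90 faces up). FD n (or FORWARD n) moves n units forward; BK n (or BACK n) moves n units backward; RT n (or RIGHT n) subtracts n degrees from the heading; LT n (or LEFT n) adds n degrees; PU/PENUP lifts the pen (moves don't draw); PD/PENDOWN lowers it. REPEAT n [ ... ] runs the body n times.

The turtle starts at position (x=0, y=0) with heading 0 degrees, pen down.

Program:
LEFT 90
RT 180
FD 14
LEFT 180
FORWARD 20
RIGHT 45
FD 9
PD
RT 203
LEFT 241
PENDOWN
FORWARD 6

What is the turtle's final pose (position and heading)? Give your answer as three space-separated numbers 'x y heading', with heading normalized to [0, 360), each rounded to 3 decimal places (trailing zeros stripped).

Answer: 7.095 18.319 83

Derivation:
Executing turtle program step by step:
Start: pos=(0,0), heading=0, pen down
LT 90: heading 0 -> 90
RT 180: heading 90 -> 270
FD 14: (0,0) -> (0,-14) [heading=270, draw]
LT 180: heading 270 -> 90
FD 20: (0,-14) -> (0,6) [heading=90, draw]
RT 45: heading 90 -> 45
FD 9: (0,6) -> (6.364,12.364) [heading=45, draw]
PD: pen down
RT 203: heading 45 -> 202
LT 241: heading 202 -> 83
PD: pen down
FD 6: (6.364,12.364) -> (7.095,18.319) [heading=83, draw]
Final: pos=(7.095,18.319), heading=83, 4 segment(s) drawn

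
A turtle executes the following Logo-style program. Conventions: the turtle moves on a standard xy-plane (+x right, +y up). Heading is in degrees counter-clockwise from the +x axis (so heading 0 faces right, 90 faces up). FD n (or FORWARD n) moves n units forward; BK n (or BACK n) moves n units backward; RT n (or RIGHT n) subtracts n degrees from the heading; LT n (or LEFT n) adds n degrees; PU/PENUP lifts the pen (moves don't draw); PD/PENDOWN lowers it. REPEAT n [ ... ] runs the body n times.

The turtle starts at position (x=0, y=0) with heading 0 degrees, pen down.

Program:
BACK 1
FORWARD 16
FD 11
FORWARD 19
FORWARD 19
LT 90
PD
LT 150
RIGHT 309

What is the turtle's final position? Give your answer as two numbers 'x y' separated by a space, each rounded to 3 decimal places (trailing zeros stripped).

Answer: 64 0

Derivation:
Executing turtle program step by step:
Start: pos=(0,0), heading=0, pen down
BK 1: (0,0) -> (-1,0) [heading=0, draw]
FD 16: (-1,0) -> (15,0) [heading=0, draw]
FD 11: (15,0) -> (26,0) [heading=0, draw]
FD 19: (26,0) -> (45,0) [heading=0, draw]
FD 19: (45,0) -> (64,0) [heading=0, draw]
LT 90: heading 0 -> 90
PD: pen down
LT 150: heading 90 -> 240
RT 309: heading 240 -> 291
Final: pos=(64,0), heading=291, 5 segment(s) drawn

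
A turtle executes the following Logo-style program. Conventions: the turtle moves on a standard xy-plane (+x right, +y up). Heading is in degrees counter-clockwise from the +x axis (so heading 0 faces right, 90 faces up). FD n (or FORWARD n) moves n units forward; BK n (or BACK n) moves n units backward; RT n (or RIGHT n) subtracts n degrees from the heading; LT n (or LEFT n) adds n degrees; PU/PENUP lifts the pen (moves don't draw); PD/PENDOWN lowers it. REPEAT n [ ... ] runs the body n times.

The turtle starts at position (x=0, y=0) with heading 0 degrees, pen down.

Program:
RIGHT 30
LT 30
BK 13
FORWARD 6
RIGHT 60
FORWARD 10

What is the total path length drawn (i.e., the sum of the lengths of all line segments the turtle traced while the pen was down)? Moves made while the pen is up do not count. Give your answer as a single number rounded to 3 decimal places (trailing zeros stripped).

Executing turtle program step by step:
Start: pos=(0,0), heading=0, pen down
RT 30: heading 0 -> 330
LT 30: heading 330 -> 0
BK 13: (0,0) -> (-13,0) [heading=0, draw]
FD 6: (-13,0) -> (-7,0) [heading=0, draw]
RT 60: heading 0 -> 300
FD 10: (-7,0) -> (-2,-8.66) [heading=300, draw]
Final: pos=(-2,-8.66), heading=300, 3 segment(s) drawn

Segment lengths:
  seg 1: (0,0) -> (-13,0), length = 13
  seg 2: (-13,0) -> (-7,0), length = 6
  seg 3: (-7,0) -> (-2,-8.66), length = 10
Total = 29

Answer: 29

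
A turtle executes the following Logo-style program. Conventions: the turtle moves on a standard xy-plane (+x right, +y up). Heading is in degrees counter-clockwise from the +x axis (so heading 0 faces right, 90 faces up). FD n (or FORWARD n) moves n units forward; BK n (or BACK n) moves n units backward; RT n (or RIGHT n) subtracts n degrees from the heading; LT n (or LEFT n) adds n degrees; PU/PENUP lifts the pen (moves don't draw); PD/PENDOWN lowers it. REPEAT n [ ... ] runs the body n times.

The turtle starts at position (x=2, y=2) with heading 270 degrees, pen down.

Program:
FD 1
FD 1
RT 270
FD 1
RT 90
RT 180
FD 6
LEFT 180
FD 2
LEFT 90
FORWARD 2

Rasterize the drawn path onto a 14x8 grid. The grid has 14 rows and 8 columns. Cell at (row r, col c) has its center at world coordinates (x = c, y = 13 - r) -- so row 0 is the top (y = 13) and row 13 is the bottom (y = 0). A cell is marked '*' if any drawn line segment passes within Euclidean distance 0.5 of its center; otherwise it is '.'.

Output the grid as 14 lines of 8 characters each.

Answer: ........
........
........
........
........
........
........
...*....
...*....
...***..
...*....
..**....
..**....
..**....

Derivation:
Segment 0: (2,2) -> (2,1)
Segment 1: (2,1) -> (2,0)
Segment 2: (2,0) -> (3,0)
Segment 3: (3,0) -> (3,6)
Segment 4: (3,6) -> (3,4)
Segment 5: (3,4) -> (5,4)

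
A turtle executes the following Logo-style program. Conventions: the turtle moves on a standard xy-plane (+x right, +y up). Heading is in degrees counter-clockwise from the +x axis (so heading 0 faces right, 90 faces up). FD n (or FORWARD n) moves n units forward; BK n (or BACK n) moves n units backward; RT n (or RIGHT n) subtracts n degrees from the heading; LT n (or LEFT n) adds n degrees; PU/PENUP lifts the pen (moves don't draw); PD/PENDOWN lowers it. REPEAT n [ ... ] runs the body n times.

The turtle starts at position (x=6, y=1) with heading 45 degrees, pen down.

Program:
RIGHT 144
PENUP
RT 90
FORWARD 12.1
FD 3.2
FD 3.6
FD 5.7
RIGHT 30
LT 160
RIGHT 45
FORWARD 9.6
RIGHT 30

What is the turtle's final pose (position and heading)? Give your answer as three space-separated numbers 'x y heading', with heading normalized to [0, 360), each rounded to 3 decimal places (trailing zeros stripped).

Answer: -20.62 -4.467 226

Derivation:
Executing turtle program step by step:
Start: pos=(6,1), heading=45, pen down
RT 144: heading 45 -> 261
PU: pen up
RT 90: heading 261 -> 171
FD 12.1: (6,1) -> (-5.951,2.893) [heading=171, move]
FD 3.2: (-5.951,2.893) -> (-9.112,3.393) [heading=171, move]
FD 3.6: (-9.112,3.393) -> (-12.667,3.957) [heading=171, move]
FD 5.7: (-12.667,3.957) -> (-18.297,4.848) [heading=171, move]
RT 30: heading 171 -> 141
LT 160: heading 141 -> 301
RT 45: heading 301 -> 256
FD 9.6: (-18.297,4.848) -> (-20.62,-4.467) [heading=256, move]
RT 30: heading 256 -> 226
Final: pos=(-20.62,-4.467), heading=226, 0 segment(s) drawn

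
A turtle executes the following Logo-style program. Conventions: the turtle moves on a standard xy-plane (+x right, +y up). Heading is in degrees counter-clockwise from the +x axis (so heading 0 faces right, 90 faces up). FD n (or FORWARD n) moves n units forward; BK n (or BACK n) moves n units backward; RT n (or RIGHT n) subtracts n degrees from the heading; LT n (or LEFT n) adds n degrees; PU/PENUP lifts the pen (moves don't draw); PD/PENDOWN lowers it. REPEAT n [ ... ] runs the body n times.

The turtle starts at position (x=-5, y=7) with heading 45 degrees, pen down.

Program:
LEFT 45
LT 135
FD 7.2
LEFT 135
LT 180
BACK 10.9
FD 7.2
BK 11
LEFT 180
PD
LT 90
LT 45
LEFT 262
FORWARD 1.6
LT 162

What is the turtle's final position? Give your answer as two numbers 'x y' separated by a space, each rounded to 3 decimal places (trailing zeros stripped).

Executing turtle program step by step:
Start: pos=(-5,7), heading=45, pen down
LT 45: heading 45 -> 90
LT 135: heading 90 -> 225
FD 7.2: (-5,7) -> (-10.091,1.909) [heading=225, draw]
LT 135: heading 225 -> 0
LT 180: heading 0 -> 180
BK 10.9: (-10.091,1.909) -> (0.809,1.909) [heading=180, draw]
FD 7.2: (0.809,1.909) -> (-6.391,1.909) [heading=180, draw]
BK 11: (-6.391,1.909) -> (4.609,1.909) [heading=180, draw]
LT 180: heading 180 -> 0
PD: pen down
LT 90: heading 0 -> 90
LT 45: heading 90 -> 135
LT 262: heading 135 -> 37
FD 1.6: (4.609,1.909) -> (5.887,2.872) [heading=37, draw]
LT 162: heading 37 -> 199
Final: pos=(5.887,2.872), heading=199, 5 segment(s) drawn

Answer: 5.887 2.872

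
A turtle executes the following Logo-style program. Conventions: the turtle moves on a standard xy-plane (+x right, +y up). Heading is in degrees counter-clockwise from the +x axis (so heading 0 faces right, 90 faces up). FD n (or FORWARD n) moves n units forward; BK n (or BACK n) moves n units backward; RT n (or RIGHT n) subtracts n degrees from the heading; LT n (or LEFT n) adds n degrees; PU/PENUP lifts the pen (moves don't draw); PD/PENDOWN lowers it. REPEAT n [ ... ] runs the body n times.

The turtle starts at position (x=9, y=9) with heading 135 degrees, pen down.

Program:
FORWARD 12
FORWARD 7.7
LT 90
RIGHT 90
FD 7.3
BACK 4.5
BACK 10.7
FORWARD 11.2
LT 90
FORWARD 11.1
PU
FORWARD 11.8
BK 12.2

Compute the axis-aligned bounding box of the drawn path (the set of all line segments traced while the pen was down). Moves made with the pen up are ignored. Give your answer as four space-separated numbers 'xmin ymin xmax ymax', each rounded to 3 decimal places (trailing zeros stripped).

Executing turtle program step by step:
Start: pos=(9,9), heading=135, pen down
FD 12: (9,9) -> (0.515,17.485) [heading=135, draw]
FD 7.7: (0.515,17.485) -> (-4.93,22.93) [heading=135, draw]
LT 90: heading 135 -> 225
RT 90: heading 225 -> 135
FD 7.3: (-4.93,22.93) -> (-10.092,28.092) [heading=135, draw]
BK 4.5: (-10.092,28.092) -> (-6.91,24.91) [heading=135, draw]
BK 10.7: (-6.91,24.91) -> (0.656,17.344) [heading=135, draw]
FD 11.2: (0.656,17.344) -> (-7.263,25.263) [heading=135, draw]
LT 90: heading 135 -> 225
FD 11.1: (-7.263,25.263) -> (-15.112,17.415) [heading=225, draw]
PU: pen up
FD 11.8: (-15.112,17.415) -> (-23.456,9.071) [heading=225, move]
BK 12.2: (-23.456,9.071) -> (-14.829,17.697) [heading=225, move]
Final: pos=(-14.829,17.697), heading=225, 7 segment(s) drawn

Segment endpoints: x in {-15.112, -10.092, -7.263, -6.91, -4.93, 0.515, 0.656, 9}, y in {9, 17.344, 17.415, 17.485, 22.93, 24.91, 25.263, 28.092}
xmin=-15.112, ymin=9, xmax=9, ymax=28.092

Answer: -15.112 9 9 28.092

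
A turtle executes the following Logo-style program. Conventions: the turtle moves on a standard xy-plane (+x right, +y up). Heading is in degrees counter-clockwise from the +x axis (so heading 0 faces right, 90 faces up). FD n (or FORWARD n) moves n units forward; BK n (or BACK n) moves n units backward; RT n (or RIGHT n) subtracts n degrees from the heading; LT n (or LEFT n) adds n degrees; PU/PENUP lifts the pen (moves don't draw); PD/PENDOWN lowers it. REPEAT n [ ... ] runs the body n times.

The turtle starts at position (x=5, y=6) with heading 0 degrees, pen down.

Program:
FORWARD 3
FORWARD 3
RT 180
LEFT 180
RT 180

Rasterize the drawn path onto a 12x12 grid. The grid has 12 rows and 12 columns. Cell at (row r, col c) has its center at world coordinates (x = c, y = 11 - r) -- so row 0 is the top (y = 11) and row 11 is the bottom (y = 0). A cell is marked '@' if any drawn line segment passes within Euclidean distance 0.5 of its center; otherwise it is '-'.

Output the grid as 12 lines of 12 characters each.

Segment 0: (5,6) -> (8,6)
Segment 1: (8,6) -> (11,6)

Answer: ------------
------------
------------
------------
------------
-----@@@@@@@
------------
------------
------------
------------
------------
------------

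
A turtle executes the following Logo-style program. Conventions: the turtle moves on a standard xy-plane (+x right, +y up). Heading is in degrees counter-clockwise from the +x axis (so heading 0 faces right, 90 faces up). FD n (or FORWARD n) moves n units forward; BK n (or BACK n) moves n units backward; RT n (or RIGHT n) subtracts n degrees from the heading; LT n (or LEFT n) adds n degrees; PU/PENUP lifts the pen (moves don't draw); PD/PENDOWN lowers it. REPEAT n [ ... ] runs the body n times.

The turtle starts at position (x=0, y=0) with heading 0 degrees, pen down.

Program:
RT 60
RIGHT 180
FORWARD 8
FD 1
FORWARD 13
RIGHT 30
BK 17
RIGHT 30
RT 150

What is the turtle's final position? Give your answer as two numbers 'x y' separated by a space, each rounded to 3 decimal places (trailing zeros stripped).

Answer: -11 2.053

Derivation:
Executing turtle program step by step:
Start: pos=(0,0), heading=0, pen down
RT 60: heading 0 -> 300
RT 180: heading 300 -> 120
FD 8: (0,0) -> (-4,6.928) [heading=120, draw]
FD 1: (-4,6.928) -> (-4.5,7.794) [heading=120, draw]
FD 13: (-4.5,7.794) -> (-11,19.053) [heading=120, draw]
RT 30: heading 120 -> 90
BK 17: (-11,19.053) -> (-11,2.053) [heading=90, draw]
RT 30: heading 90 -> 60
RT 150: heading 60 -> 270
Final: pos=(-11,2.053), heading=270, 4 segment(s) drawn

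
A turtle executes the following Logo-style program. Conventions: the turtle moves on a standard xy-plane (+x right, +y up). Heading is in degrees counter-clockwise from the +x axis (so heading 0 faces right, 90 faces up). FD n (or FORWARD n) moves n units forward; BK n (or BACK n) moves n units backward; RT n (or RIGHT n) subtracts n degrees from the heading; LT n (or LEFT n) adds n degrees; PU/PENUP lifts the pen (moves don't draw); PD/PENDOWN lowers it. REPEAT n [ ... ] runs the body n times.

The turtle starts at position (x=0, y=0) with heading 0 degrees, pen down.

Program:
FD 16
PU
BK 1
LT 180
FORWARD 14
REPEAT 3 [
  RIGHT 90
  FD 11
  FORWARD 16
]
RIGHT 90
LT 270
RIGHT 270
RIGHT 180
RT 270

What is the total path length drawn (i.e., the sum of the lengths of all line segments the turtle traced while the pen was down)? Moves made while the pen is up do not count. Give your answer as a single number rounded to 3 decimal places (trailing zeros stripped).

Executing turtle program step by step:
Start: pos=(0,0), heading=0, pen down
FD 16: (0,0) -> (16,0) [heading=0, draw]
PU: pen up
BK 1: (16,0) -> (15,0) [heading=0, move]
LT 180: heading 0 -> 180
FD 14: (15,0) -> (1,0) [heading=180, move]
REPEAT 3 [
  -- iteration 1/3 --
  RT 90: heading 180 -> 90
  FD 11: (1,0) -> (1,11) [heading=90, move]
  FD 16: (1,11) -> (1,27) [heading=90, move]
  -- iteration 2/3 --
  RT 90: heading 90 -> 0
  FD 11: (1,27) -> (12,27) [heading=0, move]
  FD 16: (12,27) -> (28,27) [heading=0, move]
  -- iteration 3/3 --
  RT 90: heading 0 -> 270
  FD 11: (28,27) -> (28,16) [heading=270, move]
  FD 16: (28,16) -> (28,0) [heading=270, move]
]
RT 90: heading 270 -> 180
LT 270: heading 180 -> 90
RT 270: heading 90 -> 180
RT 180: heading 180 -> 0
RT 270: heading 0 -> 90
Final: pos=(28,0), heading=90, 1 segment(s) drawn

Segment lengths:
  seg 1: (0,0) -> (16,0), length = 16
Total = 16

Answer: 16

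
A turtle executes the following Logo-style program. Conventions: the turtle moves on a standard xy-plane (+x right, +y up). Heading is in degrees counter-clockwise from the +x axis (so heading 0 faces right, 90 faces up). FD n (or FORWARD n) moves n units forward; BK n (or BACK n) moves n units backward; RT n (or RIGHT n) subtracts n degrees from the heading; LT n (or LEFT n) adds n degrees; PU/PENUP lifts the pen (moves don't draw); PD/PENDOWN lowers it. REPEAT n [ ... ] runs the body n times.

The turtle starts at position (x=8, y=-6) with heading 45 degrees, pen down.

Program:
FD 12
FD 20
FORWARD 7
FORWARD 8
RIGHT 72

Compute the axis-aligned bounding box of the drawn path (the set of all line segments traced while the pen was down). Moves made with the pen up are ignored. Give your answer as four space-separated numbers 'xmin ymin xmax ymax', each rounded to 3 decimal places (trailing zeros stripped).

Executing turtle program step by step:
Start: pos=(8,-6), heading=45, pen down
FD 12: (8,-6) -> (16.485,2.485) [heading=45, draw]
FD 20: (16.485,2.485) -> (30.627,16.627) [heading=45, draw]
FD 7: (30.627,16.627) -> (35.577,21.577) [heading=45, draw]
FD 8: (35.577,21.577) -> (41.234,27.234) [heading=45, draw]
RT 72: heading 45 -> 333
Final: pos=(41.234,27.234), heading=333, 4 segment(s) drawn

Segment endpoints: x in {8, 16.485, 30.627, 35.577, 41.234}, y in {-6, 2.485, 16.627, 21.577, 27.234}
xmin=8, ymin=-6, xmax=41.234, ymax=27.234

Answer: 8 -6 41.234 27.234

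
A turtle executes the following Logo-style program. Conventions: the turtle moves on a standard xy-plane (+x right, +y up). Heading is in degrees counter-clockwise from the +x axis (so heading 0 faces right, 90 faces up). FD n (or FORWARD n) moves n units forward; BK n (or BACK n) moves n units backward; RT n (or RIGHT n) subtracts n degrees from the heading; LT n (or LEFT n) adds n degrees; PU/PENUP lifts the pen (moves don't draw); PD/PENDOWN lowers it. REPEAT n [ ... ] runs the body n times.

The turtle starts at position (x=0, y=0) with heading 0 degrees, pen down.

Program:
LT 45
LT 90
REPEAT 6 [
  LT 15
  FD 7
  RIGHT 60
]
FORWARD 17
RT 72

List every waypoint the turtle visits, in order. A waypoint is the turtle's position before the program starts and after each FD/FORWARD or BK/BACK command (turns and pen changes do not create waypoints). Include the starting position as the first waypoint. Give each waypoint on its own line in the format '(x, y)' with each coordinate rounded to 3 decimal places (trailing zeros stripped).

Executing turtle program step by step:
Start: pos=(0,0), heading=0, pen down
LT 45: heading 0 -> 45
LT 90: heading 45 -> 135
REPEAT 6 [
  -- iteration 1/6 --
  LT 15: heading 135 -> 150
  FD 7: (0,0) -> (-6.062,3.5) [heading=150, draw]
  RT 60: heading 150 -> 90
  -- iteration 2/6 --
  LT 15: heading 90 -> 105
  FD 7: (-6.062,3.5) -> (-7.874,10.261) [heading=105, draw]
  RT 60: heading 105 -> 45
  -- iteration 3/6 --
  LT 15: heading 45 -> 60
  FD 7: (-7.874,10.261) -> (-4.374,16.324) [heading=60, draw]
  RT 60: heading 60 -> 0
  -- iteration 4/6 --
  LT 15: heading 0 -> 15
  FD 7: (-4.374,16.324) -> (2.388,18.135) [heading=15, draw]
  RT 60: heading 15 -> 315
  -- iteration 5/6 --
  LT 15: heading 315 -> 330
  FD 7: (2.388,18.135) -> (8.45,14.635) [heading=330, draw]
  RT 60: heading 330 -> 270
  -- iteration 6/6 --
  LT 15: heading 270 -> 285
  FD 7: (8.45,14.635) -> (10.261,7.874) [heading=285, draw]
  RT 60: heading 285 -> 225
]
FD 17: (10.261,7.874) -> (-1.759,-4.147) [heading=225, draw]
RT 72: heading 225 -> 153
Final: pos=(-1.759,-4.147), heading=153, 7 segment(s) drawn
Waypoints (8 total):
(0, 0)
(-6.062, 3.5)
(-7.874, 10.261)
(-4.374, 16.324)
(2.388, 18.135)
(8.45, 14.635)
(10.261, 7.874)
(-1.759, -4.147)

Answer: (0, 0)
(-6.062, 3.5)
(-7.874, 10.261)
(-4.374, 16.324)
(2.388, 18.135)
(8.45, 14.635)
(10.261, 7.874)
(-1.759, -4.147)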